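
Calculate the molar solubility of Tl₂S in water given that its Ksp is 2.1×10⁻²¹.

8.1×10⁻⁸ M

Tl₂S(s) ⇌ 2 Tl⁺(aq) + S²⁻(aq)
If s mol/L of Tl₂S dissolves, [Tl⁺] = 2s and [S²⁻] = s.
Ksp = [Tl⁺]^2[S²⁻] = (2s)^2 · s = 4s^3
4s^3 = 2.1×10⁻²¹  ⇒  s^3 = 5.3×10⁻²²
s = (5.3×10⁻²²)^(1/3) = 8.1×10⁻⁸ mol/L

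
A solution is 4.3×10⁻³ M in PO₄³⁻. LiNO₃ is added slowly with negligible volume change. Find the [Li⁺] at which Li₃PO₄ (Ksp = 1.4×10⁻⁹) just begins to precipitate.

Precipitation begins when Q = Ksp.
Li₃PO₄(s) ⇌ 3 Li⁺(aq) + PO₄³⁻(aq)
Ksp = [Li⁺]^3[PO₄³⁻] = [Li⁺]^3(4.3×10⁻³)
[Li⁺]^3 = 1.4×10⁻⁹ / (4.3×10⁻³) = 3.3×10⁻⁷
[Li⁺] = 6.9×10⁻³ M

6.9×10⁻³ M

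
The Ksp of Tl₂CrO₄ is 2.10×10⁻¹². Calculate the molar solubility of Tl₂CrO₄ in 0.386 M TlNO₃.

1.41×10⁻¹¹ M

Tl₂CrO₄(s) ⇌ 2 Tl⁺(aq) + CrO₄²⁻(aq)
With Tl⁺ already at 0.386 M and s small, take [Tl⁺] ≈ 0.386 M and [CrO₄²⁻] = s.
Ksp = [Tl⁺]^2[CrO₄²⁻] = (0.386)^2s
s = 2.10×10⁻¹² / (0.386)^2 = 1.41×10⁻¹¹
s = 1.41×10⁻¹¹ M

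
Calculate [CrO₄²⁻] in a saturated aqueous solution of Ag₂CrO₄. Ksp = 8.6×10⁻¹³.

Ag₂CrO₄(s) ⇌ 2 Ag⁺(aq) + CrO₄²⁻(aq)
Call the molar solubility s, so that [Ag⁺] = 2s and [CrO₄²⁻] = s.
Ksp = [Ag⁺]^2[CrO₄²⁻] = (2s)^2 · s = 4s^3 = 8.6×10⁻¹³
s = 6.0×10⁻⁵ M
[CrO₄²⁻] = s = 6.0×10⁻⁵ M

6.0×10⁻⁵ M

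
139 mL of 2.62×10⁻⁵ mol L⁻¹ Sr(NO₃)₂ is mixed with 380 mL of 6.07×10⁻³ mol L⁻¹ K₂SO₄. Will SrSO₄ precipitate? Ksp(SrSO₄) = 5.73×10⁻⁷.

No

After mixing, V = 139 mL + 380 mL = 519 mL.
[Sr²⁺] = (2.62×10⁻⁵)(139)/519 = 7.02×10⁻⁶ mol L⁻¹
[SO₄²⁻] = (6.07×10⁻³)(380)/519 = 4.44×10⁻³ mol L⁻¹
Q = [Sr²⁺][SO₄²⁻] = 3.12×10⁻⁸
Q = 3.12×10⁻⁸ < Ksp = 5.73×10⁻⁷, so the solution is unsaturated and no precipitate forms.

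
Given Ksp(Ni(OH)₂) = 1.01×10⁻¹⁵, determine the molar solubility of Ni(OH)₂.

6.32×10⁻⁶ M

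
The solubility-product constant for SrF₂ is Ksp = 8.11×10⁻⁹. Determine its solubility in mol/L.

1.27×10⁻³ M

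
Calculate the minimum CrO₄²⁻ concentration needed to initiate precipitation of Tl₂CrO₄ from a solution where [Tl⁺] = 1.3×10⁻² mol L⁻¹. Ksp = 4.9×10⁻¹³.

2.9×10⁻⁹ M

The threshold for precipitation is Q = Ksp.
Tl₂CrO₄(s) ⇌ 2 Tl⁺(aq) + CrO₄²⁻(aq)
Ksp = [Tl⁺]^2[CrO₄²⁻] = [CrO₄²⁻](1.3×10⁻²)^2
[CrO₄²⁻] = 4.9×10⁻¹³ / (1.3×10⁻²)^2 = 2.9×10⁻⁹
[CrO₄²⁻] = 2.9×10⁻⁹ mol L⁻¹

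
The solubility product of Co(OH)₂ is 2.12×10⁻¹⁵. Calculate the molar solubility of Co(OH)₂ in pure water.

8.09×10⁻⁶ M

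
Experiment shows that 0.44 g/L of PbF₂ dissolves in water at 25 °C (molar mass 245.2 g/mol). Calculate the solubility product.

Ksp = 2.3×10⁻⁸

Molar solubility s = (0.44 g/L) / (245.2 g/mol) = 1.794×10⁻³ mol/L
PbF₂(s) ⇌ Pb²⁺(aq) + 2 F⁻(aq)
For each mole of PbF₂ that dissolves per liter, [Pb²⁺] = s and [F⁻] = 2s; let s denote this solubility.
Ksp = [Pb²⁺][F⁻]^2 = s · (2s)^2 = 4s^3
Ksp = 4 × (1.794×10⁻³)^3 = 2.3×10⁻⁸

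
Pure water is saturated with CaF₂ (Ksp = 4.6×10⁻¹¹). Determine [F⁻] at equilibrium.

4.5×10⁻⁴ M

CaF₂(s) ⇌ Ca²⁺(aq) + 2 F⁻(aq)
Let s be the molar solubility. Then [Ca²⁺] = s and [F⁻] = 2s.
Ksp = [Ca²⁺][F⁻]^2 = s · (2s)^2 = 4s^3 = 4.6×10⁻¹¹
s = 2.3×10⁻⁴ M
[F⁻] = 2s = 4.5×10⁻⁴ M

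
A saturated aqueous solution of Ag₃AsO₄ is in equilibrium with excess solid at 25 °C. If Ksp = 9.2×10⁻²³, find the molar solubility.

1.4×10⁻⁶ M

Ag₃AsO₄(s) ⇌ 3 Ag⁺(aq) + AsO₄³⁻(aq)
With molar solubility s: [Ag⁺] = 3s, [AsO₄³⁻] = s.
Ksp = [Ag⁺]^3[AsO₄³⁻] = (3s)^3 · s = 27s^4
27s^4 = 9.2×10⁻²³  ⇒  s^4 = 3.4×10⁻²⁴
s = (3.4×10⁻²⁴)^(1/4) = 1.4×10⁻⁶ M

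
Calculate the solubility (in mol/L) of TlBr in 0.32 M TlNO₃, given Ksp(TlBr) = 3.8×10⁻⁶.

TlBr(s) ⇌ Tl⁺(aq) + Br⁻(aq)
Tl⁺ is already present at 0.32 M. If s mol/L of TlBr dissolves, [Br⁻] = s while [Tl⁺] ≈ 0.32 M.
Ksp = [Tl⁺][Br⁻] = (0.32)s
s = 3.8×10⁻⁶ / (0.32) = 1.2×10⁻⁵
s = 1.2×10⁻⁵ M

1.2×10⁻⁵ M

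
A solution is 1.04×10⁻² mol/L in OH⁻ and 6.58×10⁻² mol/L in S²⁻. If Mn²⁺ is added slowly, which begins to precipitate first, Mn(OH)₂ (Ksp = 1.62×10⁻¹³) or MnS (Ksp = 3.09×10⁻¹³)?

MnS

A salt starts to precipitate once the ion product Q reaches its Ksp.
For Mn(OH)₂: [Mn²⁺] = (Ksp/[OH⁻]^2) = 1.50×10⁻⁹ mol/L
For MnS: [Mn²⁺] = (Ksp/[S²⁻]) = 4.70×10⁻¹² mol/L
Since MnS needs less Mn²⁺ to reach saturation, it precipitates first.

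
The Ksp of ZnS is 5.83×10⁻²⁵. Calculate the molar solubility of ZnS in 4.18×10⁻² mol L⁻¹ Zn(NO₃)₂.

1.39×10⁻²³ M

ZnS(s) ⇌ Zn²⁺(aq) + S²⁻(aq)
Zn²⁺ is already present at 4.18×10⁻² mol L⁻¹. If s mol/L of ZnS dissolves, [S²⁻] = s while [Zn²⁺] ≈ 4.18×10⁻² mol L⁻¹.
Ksp = [Zn²⁺][S²⁻] = (4.18×10⁻²)s
s = 5.83×10⁻²⁵ / (4.18×10⁻²) = 1.39×10⁻²³
s = 1.39×10⁻²³ mol L⁻¹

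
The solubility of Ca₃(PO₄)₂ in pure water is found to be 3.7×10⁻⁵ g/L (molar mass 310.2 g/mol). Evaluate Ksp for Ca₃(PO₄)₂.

Molar solubility s = (3.7×10⁻⁵ g/L) / (310.2 g/mol) = 1.193×10⁻⁷ mol/L
Ca₃(PO₄)₂(s) ⇌ 3 Ca²⁺(aq) + 2 PO₄³⁻(aq)
Call the molar solubility s, so that [Ca²⁺] = 3s and [PO₄³⁻] = 2s.
Ksp = [Ca²⁺]^3[PO₄³⁻]^2 = (3s)^3 · (2s)^2 = 108s^5
Ksp = 108 × (1.193×10⁻⁷)^5 = 2.6×10⁻³³

Ksp = 2.6×10⁻³³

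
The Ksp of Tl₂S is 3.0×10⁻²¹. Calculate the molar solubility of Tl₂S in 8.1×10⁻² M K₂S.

9.6×10⁻¹¹ M

Tl₂S(s) ⇌ 2 Tl⁺(aq) + S²⁻(aq)
The solution already contains S²⁻ at 8.1×10⁻² M. Let s be the molar solubility of Tl₂S.
[S²⁻] ≈ 8.1×10⁻² M (common ion dominates); [Tl⁺] = 2s.
Ksp = [Tl⁺]^2[S²⁻] = (2s)^2(8.1×10⁻²)
(2s)^2 = 3.0×10⁻²¹ / (8.1×10⁻²) = 3.7×10⁻²⁰
s = 9.6×10⁻¹¹ M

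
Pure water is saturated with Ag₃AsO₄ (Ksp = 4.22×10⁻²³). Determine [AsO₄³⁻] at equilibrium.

1.12×10⁻⁶ M

Ag₃AsO₄(s) ⇌ 3 Ag⁺(aq) + AsO₄³⁻(aq)
For each mole of Ag₃AsO₄ that dissolves per liter, [Ag⁺] = 3s and [AsO₄³⁻] = s; let s denote this solubility.
Ksp = [Ag⁺]^3[AsO₄³⁻] = (3s)^3 · s = 27s^4 = 4.22×10⁻²³
s = 1.12×10⁻⁶ mol/L
[AsO₄³⁻] = s = 1.12×10⁻⁶ mol/L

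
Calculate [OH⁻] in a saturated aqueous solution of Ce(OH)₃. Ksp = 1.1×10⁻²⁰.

1.3×10⁻⁵ M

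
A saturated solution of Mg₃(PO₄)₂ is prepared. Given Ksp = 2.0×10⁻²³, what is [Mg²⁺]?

Mg₃(PO₄)₂(s) ⇌ 3 Mg²⁺(aq) + 2 PO₄³⁻(aq)
Let s be the molar solubility. Then [Mg²⁺] = 3s and [PO₄³⁻] = 2s.
Ksp = [Mg²⁺]^3[PO₄³⁻]^2 = (3s)^3 · (2s)^2 = 108s^5 = 2.0×10⁻²³
s = 1.1×10⁻⁵ mol L⁻¹
[Mg²⁺] = 3s = 3.4×10⁻⁵ mol L⁻¹

3.4×10⁻⁵ M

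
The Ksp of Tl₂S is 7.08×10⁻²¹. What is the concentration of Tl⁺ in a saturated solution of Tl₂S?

2.42×10⁻⁷ M

Tl₂S(s) ⇌ 2 Tl⁺(aq) + S²⁻(aq)
If s mol/L of Tl₂S dissolves, [Tl⁺] = 2s and [S²⁻] = s.
Ksp = [Tl⁺]^2[S²⁻] = (2s)^2 · s = 4s^3 = 7.08×10⁻²¹
s = 1.21×10⁻⁷ M
[Tl⁺] = 2s = 2.42×10⁻⁷ M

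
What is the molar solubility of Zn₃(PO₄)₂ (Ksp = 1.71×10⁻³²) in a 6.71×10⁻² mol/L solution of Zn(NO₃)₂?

Zn₃(PO₄)₂(s) ⇌ 3 Zn²⁺(aq) + 2 PO₄³⁻(aq)
The solution already contains Zn²⁺ at 6.71×10⁻² mol/L. Let s be the molar solubility of Zn₃(PO₄)₂.
[Zn²⁺] ≈ 6.71×10⁻² mol/L (common ion dominates); [PO₄³⁻] = 2s.
Ksp = [Zn²⁺]^3[PO₄³⁻]^2 = (6.71×10⁻²)^3(2s)^2
(2s)^2 = 1.71×10⁻³² / (6.71×10⁻²)^3 = 5.66×10⁻²⁹
s = 3.76×10⁻¹⁵ mol/L

3.76×10⁻¹⁵ M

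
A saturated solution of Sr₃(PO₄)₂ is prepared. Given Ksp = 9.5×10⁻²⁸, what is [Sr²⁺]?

4.6×10⁻⁶ M

Sr₃(PO₄)₂(s) ⇌ 3 Sr²⁺(aq) + 2 PO₄³⁻(aq)
For each mole of Sr₃(PO₄)₂ that dissolves per liter, [Sr²⁺] = 3s and [PO₄³⁻] = 2s; let s denote this solubility.
Ksp = [Sr²⁺]^3[PO₄³⁻]^2 = (3s)^3 · (2s)^2 = 108s^5 = 9.5×10⁻²⁸
s = 1.5×10⁻⁶ mol/L
[Sr²⁺] = 3s = 4.6×10⁻⁶ mol/L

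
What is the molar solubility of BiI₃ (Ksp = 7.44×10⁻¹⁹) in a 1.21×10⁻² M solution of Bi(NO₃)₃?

1.32×10⁻⁶ M

BiI₃(s) ⇌ Bi³⁺(aq) + 3 I⁻(aq)
With Bi³⁺ already at 1.21×10⁻² M and s small, take [Bi³⁺] ≈ 1.21×10⁻² M and [I⁻] = 3s.
Ksp = [Bi³⁺][I⁻]^3 = (1.21×10⁻²)(3s)^3
(3s)^3 = 7.44×10⁻¹⁹ / (1.21×10⁻²) = 6.15×10⁻¹⁷
s = 1.32×10⁻⁶ M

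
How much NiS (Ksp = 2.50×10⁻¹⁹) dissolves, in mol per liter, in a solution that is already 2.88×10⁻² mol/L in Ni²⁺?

NiS(s) ⇌ Ni²⁺(aq) + S²⁻(aq)
With Ni²⁺ already at 2.88×10⁻² mol/L and s small, take [Ni²⁺] ≈ 2.88×10⁻² mol/L and [S²⁻] = s.
Ksp = [Ni²⁺][S²⁻] = (2.88×10⁻²)s
s = 2.50×10⁻¹⁹ / (2.88×10⁻²) = 8.68×10⁻¹⁸
s = 8.68×10⁻¹⁸ mol/L

8.68×10⁻¹⁸ M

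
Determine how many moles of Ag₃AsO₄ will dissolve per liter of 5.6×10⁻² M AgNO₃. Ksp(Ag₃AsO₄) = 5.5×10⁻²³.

Ag₃AsO₄(s) ⇌ 3 Ag⁺(aq) + AsO₄³⁻(aq)
With Ag⁺ already at 5.6×10⁻² M and s small, take [Ag⁺] ≈ 5.6×10⁻² M and [AsO₄³⁻] = s.
Ksp = [Ag⁺]^3[AsO₄³⁻] = (5.6×10⁻²)^3s
s = 5.5×10⁻²³ / (5.6×10⁻²)^3 = 3.1×10⁻¹⁹
s = 3.1×10⁻¹⁹ M

3.1×10⁻¹⁹ M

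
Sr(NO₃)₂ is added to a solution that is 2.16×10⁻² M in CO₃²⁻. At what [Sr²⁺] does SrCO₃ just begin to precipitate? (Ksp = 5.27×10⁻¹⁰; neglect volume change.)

2.44×10⁻⁸ M

Precipitation of each salt begins when its ion product equals Ksp.
SrCO₃(s) ⇌ Sr²⁺(aq) + CO₃²⁻(aq)
Ksp = [Sr²⁺][CO₃²⁻] = [Sr²⁺](2.16×10⁻²)
[Sr²⁺] = 5.27×10⁻¹⁰ / (2.16×10⁻²) = 2.44×10⁻⁸
[Sr²⁺] = 2.44×10⁻⁸ M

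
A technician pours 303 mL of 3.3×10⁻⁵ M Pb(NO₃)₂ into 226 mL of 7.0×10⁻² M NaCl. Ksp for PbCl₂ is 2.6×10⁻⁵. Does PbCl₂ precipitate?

No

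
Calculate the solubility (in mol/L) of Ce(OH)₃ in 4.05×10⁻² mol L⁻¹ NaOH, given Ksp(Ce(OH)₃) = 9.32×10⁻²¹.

Ce(OH)₃(s) ⇌ Ce³⁺(aq) + 3 OH⁻(aq)
The solution already contains OH⁻ at 4.05×10⁻² mol L⁻¹. Let s be the molar solubility of Ce(OH)₃.
[OH⁻] ≈ 4.05×10⁻² mol L⁻¹ (common ion dominates); [Ce³⁺] = s.
Ksp = [Ce³⁺][OH⁻]^3 = s(4.05×10⁻²)^3
s = 9.32×10⁻²¹ / (4.05×10⁻²)^3 = 1.40×10⁻¹⁶
s = 1.40×10⁻¹⁶ mol L⁻¹

1.40×10⁻¹⁶ M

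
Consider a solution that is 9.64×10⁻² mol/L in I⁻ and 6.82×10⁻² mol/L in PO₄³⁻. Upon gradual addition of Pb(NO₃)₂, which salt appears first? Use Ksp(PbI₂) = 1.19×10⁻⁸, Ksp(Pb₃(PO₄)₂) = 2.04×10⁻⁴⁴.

Pb₃(PO₄)₂

A salt starts to precipitate once the ion product Q reaches its Ksp.
For PbI₂: [Pb²⁺] = (Ksp/[I⁻]^2) = 1.28×10⁻⁶ mol/L
For Pb₃(PO₄)₂: [Pb²⁺] = (Ksp/[PO₄³⁻]^2)^(1/3) = 1.64×10⁻¹⁴ mol/L
The smaller threshold [Pb²⁺] is reached first, so Pb₃(PO₄)₂ precipitates first.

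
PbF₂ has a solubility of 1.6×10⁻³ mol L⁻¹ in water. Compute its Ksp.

PbF₂(s) ⇌ Pb²⁺(aq) + 2 F⁻(aq)
If s mol/L of PbF₂ dissolves, [Pb²⁺] = s and [F⁻] = 2s.
Ksp = [Pb²⁺][F⁻]^2 = s · (2s)^2 = 4s^3
Ksp = 4 × (1.6×10⁻³)^3 = 1.6×10⁻⁸

Ksp = 1.6×10⁻⁸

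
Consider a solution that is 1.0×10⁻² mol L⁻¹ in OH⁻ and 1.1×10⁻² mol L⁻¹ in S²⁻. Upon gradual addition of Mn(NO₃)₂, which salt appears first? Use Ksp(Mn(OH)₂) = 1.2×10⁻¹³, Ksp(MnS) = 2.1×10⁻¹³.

MnS

Precipitation begins when Q = Ksp.
For Mn(OH)₂: [Mn²⁺] = (Ksp/[OH⁻]^2) = 1.2×10⁻⁹ mol L⁻¹
For MnS: [Mn²⁺] = (Ksp/[S²⁻]) = 1.9×10⁻¹¹ mol L⁻¹
Since MnS needs less Mn²⁺ to reach saturation, it precipitates first.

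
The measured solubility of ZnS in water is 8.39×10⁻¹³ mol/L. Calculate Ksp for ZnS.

ZnS(s) ⇌ Zn²⁺(aq) + S²⁻(aq)
With molar solubility s: [Zn²⁺] = s, [S²⁻] = s.
Ksp = [Zn²⁺][S²⁻] = s · s = s^2
Ksp = (8.39×10⁻¹³)^2 = 7.04×10⁻²⁵

Ksp = 7.04×10⁻²⁵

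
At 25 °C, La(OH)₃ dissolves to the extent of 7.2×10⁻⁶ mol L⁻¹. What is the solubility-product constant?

Ksp = 7.3×10⁻²⁰

La(OH)₃(s) ⇌ La³⁺(aq) + 3 OH⁻(aq)
For each mole of La(OH)₃ that dissolves per liter, [La³⁺] = s and [OH⁻] = 3s; let s denote this solubility.
Ksp = [La³⁺][OH⁻]^3 = s · (3s)^3 = 27s^4
Ksp = 27 × (7.2×10⁻⁶)^4 = 7.3×10⁻²⁰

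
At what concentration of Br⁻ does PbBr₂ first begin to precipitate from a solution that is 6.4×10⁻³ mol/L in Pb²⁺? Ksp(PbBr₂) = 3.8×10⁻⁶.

2.4×10⁻² M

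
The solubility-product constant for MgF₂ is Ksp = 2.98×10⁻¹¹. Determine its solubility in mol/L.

1.95×10⁻⁴ M

MgF₂(s) ⇌ Mg²⁺(aq) + 2 F⁻(aq)
Call the molar solubility s, so that [Mg²⁺] = s and [F⁻] = 2s.
Ksp = [Mg²⁺][F⁻]^2 = s · (2s)^2 = 4s^3
4s^3 = 2.98×10⁻¹¹  ⇒  s^3 = 7.45×10⁻¹²
s = 1.95×10⁻⁴ mol/L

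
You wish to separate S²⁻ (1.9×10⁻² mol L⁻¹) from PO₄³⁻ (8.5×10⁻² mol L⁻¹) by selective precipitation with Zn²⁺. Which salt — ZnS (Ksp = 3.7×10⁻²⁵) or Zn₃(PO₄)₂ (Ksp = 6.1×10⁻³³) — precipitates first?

ZnS

The threshold for precipitation is Q = Ksp.
For ZnS: [Zn²⁺] = (Ksp/[S²⁻]) = 1.9×10⁻²³ mol L⁻¹
For Zn₃(PO₄)₂: [Zn²⁺] = (Ksp/[PO₄³⁻]^2)^(1/3) = 9.5×10⁻¹¹ mol L⁻¹
The smaller threshold [Zn²⁺] is reached first, so ZnS precipitates first.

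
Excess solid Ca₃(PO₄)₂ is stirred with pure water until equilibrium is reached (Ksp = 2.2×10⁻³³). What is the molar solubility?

1.2×10⁻⁷ M

Ca₃(PO₄)₂(s) ⇌ 3 Ca²⁺(aq) + 2 PO₄³⁻(aq)
For each mole of Ca₃(PO₄)₂ that dissolves per liter, [Ca²⁺] = 3s and [PO₄³⁻] = 2s; let s denote this solubility.
Ksp = [Ca²⁺]^3[PO₄³⁻]^2 = (3s)^3 · (2s)^2 = 108s^5
108s^5 = 2.2×10⁻³³  ⇒  s^5 = 2.0×10⁻³⁵
s = (2.0×10⁻³⁵)^(1/5) = 1.2×10⁻⁷ mol L⁻¹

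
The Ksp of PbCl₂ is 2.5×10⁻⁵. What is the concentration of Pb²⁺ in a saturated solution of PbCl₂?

PbCl₂(s) ⇌ Pb²⁺(aq) + 2 Cl⁻(aq)
For each mole of PbCl₂ that dissolves per liter, [Pb²⁺] = s and [Cl⁻] = 2s; let s denote this solubility.
Ksp = [Pb²⁺][Cl⁻]^2 = s · (2s)^2 = 4s^3 = 2.5×10⁻⁵
s = 1.8×10⁻² mol/L
[Pb²⁺] = s = 1.8×10⁻² mol/L

1.8×10⁻² M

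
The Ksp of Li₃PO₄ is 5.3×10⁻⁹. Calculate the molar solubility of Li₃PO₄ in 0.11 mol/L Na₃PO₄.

1.2×10⁻³ M

Li₃PO₄(s) ⇌ 3 Li⁺(aq) + PO₄³⁻(aq)
PO₄³⁻ is already present at 0.11 mol/L. If s mol/L of Li₃PO₄ dissolves, [Li⁺] = 3s while [PO₄³⁻] ≈ 0.11 mol/L.
Ksp = [Li⁺]^3[PO₄³⁻] = (3s)^3(0.11)
(3s)^3 = 5.3×10⁻⁹ / (0.11) = 4.8×10⁻⁸
s = 1.2×10⁻³ mol/L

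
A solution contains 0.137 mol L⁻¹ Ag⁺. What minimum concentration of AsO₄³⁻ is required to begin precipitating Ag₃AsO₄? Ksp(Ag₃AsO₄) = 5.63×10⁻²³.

Precipitation begins when Q = Ksp.
Ag₃AsO₄(s) ⇌ 3 Ag⁺(aq) + AsO₄³⁻(aq)
Ksp = [Ag⁺]^3[AsO₄³⁻] = [AsO₄³⁻](0.137)^3
[AsO₄³⁻] = 5.63×10⁻²³ / (0.137)^3 = 2.19×10⁻²⁰
[AsO₄³⁻] = 2.19×10⁻²⁰ mol L⁻¹

2.19×10⁻²⁰ M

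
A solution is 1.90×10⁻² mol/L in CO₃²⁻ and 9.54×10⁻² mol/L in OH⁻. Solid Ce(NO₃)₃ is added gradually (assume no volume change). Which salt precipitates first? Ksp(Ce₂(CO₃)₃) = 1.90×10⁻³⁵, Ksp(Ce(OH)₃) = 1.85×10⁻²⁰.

Ce(OH)₃

Precipitation of each salt begins when its ion product equals Ksp.
For Ce₂(CO₃)₃: [Ce³⁺] = (Ksp/[CO₃²⁻]^3)^(1/2) = 1.66×10⁻¹⁵ mol/L
For Ce(OH)₃: [Ce³⁺] = (Ksp/[OH⁻]^3) = 2.13×10⁻¹⁷ mol/L
Since Ce(OH)₃ needs less Ce³⁺ to reach saturation, it precipitates first.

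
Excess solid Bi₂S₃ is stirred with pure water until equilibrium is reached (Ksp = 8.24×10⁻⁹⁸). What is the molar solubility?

1.50×10⁻²⁰ M

Bi₂S₃(s) ⇌ 2 Bi³⁺(aq) + 3 S²⁻(aq)
For each mole of Bi₂S₃ that dissolves per liter, [Bi³⁺] = 2s and [S²⁻] = 3s; let s denote this solubility.
Ksp = [Bi³⁺]^2[S²⁻]^3 = (2s)^2 · (3s)^3 = 108s^5
108s^5 = 8.24×10⁻⁹⁸  ⇒  s^5 = 7.63×10⁻¹⁰⁰
Taking the 5th root, s = 1.50×10⁻²⁰ mol L⁻¹.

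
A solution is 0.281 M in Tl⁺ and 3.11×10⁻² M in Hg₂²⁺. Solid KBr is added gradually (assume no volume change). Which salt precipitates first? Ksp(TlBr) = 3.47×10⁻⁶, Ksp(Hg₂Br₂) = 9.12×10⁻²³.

Precipitation begins when Q = Ksp.
For TlBr: [Br⁻] = (Ksp/[Tl⁺]) = 1.23×10⁻⁵ M
For Hg₂Br₂: [Br⁻] = (Ksp/[Hg₂²⁺])^(1/2) = 5.42×10⁻¹¹ M
The smaller threshold [Br⁻] is reached first, so Hg₂Br₂ precipitates first.

Hg₂Br₂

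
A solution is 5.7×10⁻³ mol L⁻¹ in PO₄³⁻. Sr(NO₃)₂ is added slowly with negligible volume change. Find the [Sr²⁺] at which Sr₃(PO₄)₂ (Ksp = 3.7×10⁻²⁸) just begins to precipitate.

2.2×10⁻⁸ M

A salt starts to precipitate once the ion product Q reaches its Ksp.
Sr₃(PO₄)₂(s) ⇌ 3 Sr²⁺(aq) + 2 PO₄³⁻(aq)
Ksp = [Sr²⁺]^3[PO₄³⁻]^2 = [Sr²⁺]^3(5.7×10⁻³)^2
[Sr²⁺]^3 = 3.7×10⁻²⁸ / (5.7×10⁻³)^2 = 1.1×10⁻²³
[Sr²⁺] = 2.2×10⁻⁸ mol L⁻¹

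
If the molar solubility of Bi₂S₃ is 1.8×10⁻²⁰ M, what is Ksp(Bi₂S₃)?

Bi₂S₃(s) ⇌ 2 Bi³⁺(aq) + 3 S²⁻(aq)
With molar solubility s: [Bi³⁺] = 2s, [S²⁻] = 3s.
Ksp = [Bi³⁺]^2[S²⁻]^3 = (2s)^2 · (3s)^3 = 108s^5
Ksp = 108 × (1.8×10⁻²⁰)^5 = 2.0×10⁻⁹⁷

Ksp = 2.0×10⁻⁹⁷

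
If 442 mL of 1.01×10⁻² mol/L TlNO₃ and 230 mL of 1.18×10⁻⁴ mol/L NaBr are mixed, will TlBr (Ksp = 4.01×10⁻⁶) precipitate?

No

After mixing, V = 442 mL + 230 mL = 672 mL.
[Tl⁺] = (1.01×10⁻²)(442)/672 = 6.64×10⁻³ mol/L
[Br⁻] = (1.18×10⁻⁴)(230)/672 = 4.04×10⁻⁵ mol/L
Q = [Tl⁺][Br⁻] = 2.68×10⁻⁷
Q = 2.68×10⁻⁷ < Ksp = 4.01×10⁻⁶, so the solution is unsaturated and no precipitate forms.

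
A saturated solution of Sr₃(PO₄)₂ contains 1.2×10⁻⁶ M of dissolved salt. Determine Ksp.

Sr₃(PO₄)₂(s) ⇌ 3 Sr²⁺(aq) + 2 PO₄³⁻(aq)
Call the molar solubility s, so that [Sr²⁺] = 3s and [PO₄³⁻] = 2s.
Ksp = [Sr²⁺]^3[PO₄³⁻]^2 = (3s)^3 · (2s)^2 = 108s^5
Ksp = 108 × (1.2×10⁻⁶)^5 = 2.7×10⁻²⁸

Ksp = 2.7×10⁻²⁸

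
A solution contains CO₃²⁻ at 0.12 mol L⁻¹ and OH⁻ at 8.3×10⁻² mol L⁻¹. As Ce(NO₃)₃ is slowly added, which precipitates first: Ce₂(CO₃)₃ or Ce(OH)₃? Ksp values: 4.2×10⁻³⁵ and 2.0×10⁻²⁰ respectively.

Precipitation begins when Q = Ksp.
For Ce₂(CO₃)₃: [Ce³⁺] = (Ksp/[CO₃²⁻]^3)^(1/2) = 1.6×10⁻¹⁶ mol L⁻¹
For Ce(OH)₃: [Ce³⁺] = (Ksp/[OH⁻]^3) = 3.5×10⁻¹⁷ mol L⁻¹
The smaller threshold [Ce³⁺] is reached first, so Ce(OH)₃ precipitates first.

Ce(OH)₃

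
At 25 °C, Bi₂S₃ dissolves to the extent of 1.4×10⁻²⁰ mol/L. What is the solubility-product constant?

Bi₂S₃(s) ⇌ 2 Bi³⁺(aq) + 3 S²⁻(aq)
Call the molar solubility s, so that [Bi³⁺] = 2s and [S²⁻] = 3s.
Ksp = [Bi³⁺]^2[S²⁻]^3 = (2s)^2 · (3s)^3 = 108s^5
Ksp = 108 × (1.4×10⁻²⁰)^5 = 5.8×10⁻⁹⁸

Ksp = 5.8×10⁻⁹⁸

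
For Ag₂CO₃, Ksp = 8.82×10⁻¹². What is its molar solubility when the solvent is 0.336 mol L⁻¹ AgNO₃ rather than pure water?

7.81×10⁻¹¹ M

Ag₂CO₃(s) ⇌ 2 Ag⁺(aq) + CO₃²⁻(aq)
Let s be the solubility of Ag₂CO₃ here. The common ion gives [Ag⁺] ≈ 0.336 mol L⁻¹, and [CO₃²⁻] = s.
Ksp = [Ag⁺]^2[CO₃²⁻] = (0.336)^2s
s = 8.82×10⁻¹² / (0.336)^2 = 7.81×10⁻¹¹
s = 7.81×10⁻¹¹ mol L⁻¹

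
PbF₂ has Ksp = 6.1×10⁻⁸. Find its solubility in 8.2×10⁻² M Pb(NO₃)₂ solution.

4.3×10⁻⁴ M

PbF₂(s) ⇌ Pb²⁺(aq) + 2 F⁻(aq)
Let s be the solubility of PbF₂ here. The common ion gives [Pb²⁺] ≈ 8.2×10⁻² M, and [F⁻] = 2s.
Ksp = [Pb²⁺][F⁻]^2 = (8.2×10⁻²)(2s)^2
(2s)^2 = 6.1×10⁻⁸ / (8.2×10⁻²) = 7.4×10⁻⁷
s = 4.3×10⁻⁴ M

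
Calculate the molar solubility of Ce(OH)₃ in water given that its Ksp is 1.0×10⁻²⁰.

Ce(OH)₃(s) ⇌ Ce³⁺(aq) + 3 OH⁻(aq)
Call the molar solubility s, so that [Ce³⁺] = s and [OH⁻] = 3s.
Ksp = [Ce³⁺][OH⁻]^3 = s · (3s)^3 = 27s^4
27s^4 = 1.0×10⁻²⁰  ⇒  s^4 = 3.7×10⁻²²
Taking the 4th root, s = 4.4×10⁻⁶ mol/L.

4.4×10⁻⁶ M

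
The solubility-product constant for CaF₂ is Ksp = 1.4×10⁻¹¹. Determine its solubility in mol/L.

CaF₂(s) ⇌ Ca²⁺(aq) + 2 F⁻(aq)
If s mol/L of CaF₂ dissolves, [Ca²⁺] = s and [F⁻] = 2s.
Ksp = [Ca²⁺][F⁻]^2 = s · (2s)^2 = 4s^3
4s^3 = 1.4×10⁻¹¹  ⇒  s^3 = 3.5×10⁻¹²
s = 1.5×10⁻⁴ mol L⁻¹

1.5×10⁻⁴ M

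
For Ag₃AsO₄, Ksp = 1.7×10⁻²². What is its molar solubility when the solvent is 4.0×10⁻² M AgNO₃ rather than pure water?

2.7×10⁻¹⁸ M

Ag₃AsO₄(s) ⇌ 3 Ag⁺(aq) + AsO₄³⁻(aq)
Let s be the solubility of Ag₃AsO₄ here. The common ion gives [Ag⁺] ≈ 4.0×10⁻² M, and [AsO₄³⁻] = s.
Ksp = [Ag⁺]^3[AsO₄³⁻] = (4.0×10⁻²)^3s
s = 1.7×10⁻²² / (4.0×10⁻²)^3 = 2.7×10⁻¹⁸
s = 2.7×10⁻¹⁸ M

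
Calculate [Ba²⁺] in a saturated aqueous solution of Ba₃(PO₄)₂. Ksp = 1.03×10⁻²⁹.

1.88×10⁻⁶ M

Ba₃(PO₄)₂(s) ⇌ 3 Ba²⁺(aq) + 2 PO₄³⁻(aq)
Call the molar solubility s, so that [Ba²⁺] = 3s and [PO₄³⁻] = 2s.
Ksp = [Ba²⁺]^3[PO₄³⁻]^2 = (3s)^3 · (2s)^2 = 108s^5 = 1.03×10⁻²⁹
s = 6.25×10⁻⁷ M
[Ba²⁺] = 3s = 1.88×10⁻⁶ M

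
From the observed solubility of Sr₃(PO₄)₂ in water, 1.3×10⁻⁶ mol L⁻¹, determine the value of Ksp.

Sr₃(PO₄)₂(s) ⇌ 3 Sr²⁺(aq) + 2 PO₄³⁻(aq)
For each mole of Sr₃(PO₄)₂ that dissolves per liter, [Sr²⁺] = 3s and [PO₄³⁻] = 2s; let s denote this solubility.
Ksp = [Sr²⁺]^3[PO₄³⁻]^2 = (3s)^3 · (2s)^2 = 108s^5
Ksp = 108 × (1.3×10⁻⁶)^5 = 4.0×10⁻²⁸

Ksp = 4.0×10⁻²⁸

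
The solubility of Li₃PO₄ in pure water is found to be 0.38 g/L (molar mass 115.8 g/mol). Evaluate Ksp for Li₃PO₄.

Ksp = 3.1×10⁻⁹

s = (0.38 g L⁻¹)/(115.8 g mol⁻¹) = 3.282×10⁻³ M
Li₃PO₄(s) ⇌ 3 Li⁺(aq) + PO₄³⁻(aq)
If s mol/L of Li₃PO₄ dissolves, [Li⁺] = 3s and [PO₄³⁻] = s.
Ksp = [Li⁺]^3[PO₄³⁻] = (3s)^3 · s = 27s^4
Ksp = 27 × (3.282×10⁻³)^4 = 3.1×10⁻⁹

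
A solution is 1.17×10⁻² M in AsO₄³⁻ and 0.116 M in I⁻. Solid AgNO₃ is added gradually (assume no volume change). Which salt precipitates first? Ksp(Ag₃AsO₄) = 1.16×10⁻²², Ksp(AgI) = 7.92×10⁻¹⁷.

AgI

Precipitation begins when Q = Ksp.
For Ag₃AsO₄: [Ag⁺] = (Ksp/[AsO₄³⁻])^(1/3) = 2.15×10⁻⁷ M
For AgI: [Ag⁺] = (Ksp/[I⁻]) = 6.83×10⁻¹⁶ M
The smaller threshold [Ag⁺] is reached first, so AgI precipitates first.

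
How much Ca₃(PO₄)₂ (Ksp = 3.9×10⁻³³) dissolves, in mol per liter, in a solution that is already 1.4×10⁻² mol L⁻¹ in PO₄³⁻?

9.0×10⁻¹¹ M

Ca₃(PO₄)₂(s) ⇌ 3 Ca²⁺(aq) + 2 PO₄³⁻(aq)
Let s be the solubility of Ca₃(PO₄)₂ here. The common ion gives [PO₄³⁻] ≈ 1.4×10⁻² mol L⁻¹, and [Ca²⁺] = 3s.
Ksp = [Ca²⁺]^3[PO₄³⁻]^2 = (3s)^3(1.4×10⁻²)^2
(3s)^3 = 3.9×10⁻³³ / (1.4×10⁻²)^2 = 2.0×10⁻²⁹
s = 9.0×10⁻¹¹ mol L⁻¹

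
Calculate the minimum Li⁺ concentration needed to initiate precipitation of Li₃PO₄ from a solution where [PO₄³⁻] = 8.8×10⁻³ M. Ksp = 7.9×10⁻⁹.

Precipitation of each salt begins when its ion product equals Ksp.
Li₃PO₄(s) ⇌ 3 Li⁺(aq) + PO₄³⁻(aq)
Ksp = [Li⁺]^3[PO₄³⁻] = [Li⁺]^3(8.8×10⁻³)
[Li⁺]^3 = 7.9×10⁻⁹ / (8.8×10⁻³) = 9.0×10⁻⁷
[Li⁺] = 9.6×10⁻³ M

9.6×10⁻³ M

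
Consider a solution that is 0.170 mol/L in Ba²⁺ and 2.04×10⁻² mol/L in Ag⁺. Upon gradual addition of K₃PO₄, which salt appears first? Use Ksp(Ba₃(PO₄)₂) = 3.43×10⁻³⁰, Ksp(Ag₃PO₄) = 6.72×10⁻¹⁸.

A salt starts to precipitate once the ion product Q reaches its Ksp.
For Ba₃(PO₄)₂: [PO₄³⁻] = (Ksp/[Ba²⁺]^3)^(1/2) = 2.64×10⁻¹⁴ mol/L
For Ag₃PO₄: [PO₄³⁻] = (Ksp/[Ag⁺]^3) = 7.92×10⁻¹³ mol/L
The smaller threshold [PO₄³⁻] is reached first, so Ba₃(PO₄)₂ precipitates first.

Ba₃(PO₄)₂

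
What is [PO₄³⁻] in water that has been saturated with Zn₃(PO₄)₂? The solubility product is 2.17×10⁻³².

Zn₃(PO₄)₂(s) ⇌ 3 Zn²⁺(aq) + 2 PO₄³⁻(aq)
If s mol/L of Zn₃(PO₄)₂ dissolves, [Zn²⁺] = 3s and [PO₄³⁻] = 2s.
Ksp = [Zn²⁺]^3[PO₄³⁻]^2 = (3s)^3 · (2s)^2 = 108s^5 = 2.17×10⁻³²
s = 1.82×10⁻⁷ M
[PO₄³⁻] = 2s = 3.64×10⁻⁷ M

3.64×10⁻⁷ M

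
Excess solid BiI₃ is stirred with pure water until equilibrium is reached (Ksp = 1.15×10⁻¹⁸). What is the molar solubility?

1.44×10⁻⁵ M

BiI₃(s) ⇌ Bi³⁺(aq) + 3 I⁻(aq)
With molar solubility s: [Bi³⁺] = s, [I⁻] = 3s.
Ksp = [Bi³⁺][I⁻]^3 = s · (3s)^3 = 27s^4
27s^4 = 1.15×10⁻¹⁸  ⇒  s^4 = 4.26×10⁻²⁰
s = (4.26×10⁻²⁰)^(1/4) = 1.44×10⁻⁵ mol/L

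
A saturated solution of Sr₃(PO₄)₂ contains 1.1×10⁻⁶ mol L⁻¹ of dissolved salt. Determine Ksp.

Ksp = 1.7×10⁻²⁸

Sr₃(PO₄)₂(s) ⇌ 3 Sr²⁺(aq) + 2 PO₄³⁻(aq)
Let s be the molar solubility. Then [Sr²⁺] = 3s and [PO₄³⁻] = 2s.
Ksp = [Sr²⁺]^3[PO₄³⁻]^2 = (3s)^3 · (2s)^2 = 108s^5
Ksp = 108 × (1.1×10⁻⁶)^5 = 1.7×10⁻²⁸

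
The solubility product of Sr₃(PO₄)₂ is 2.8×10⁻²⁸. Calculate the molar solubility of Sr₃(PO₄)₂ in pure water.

Sr₃(PO₄)₂(s) ⇌ 3 Sr²⁺(aq) + 2 PO₄³⁻(aq)
If s mol/L of Sr₃(PO₄)₂ dissolves, [Sr²⁺] = 3s and [PO₄³⁻] = 2s.
Ksp = [Sr²⁺]^3[PO₄³⁻]^2 = (3s)^3 · (2s)^2 = 108s^5
108s^5 = 2.8×10⁻²⁸  ⇒  s^5 = 2.6×10⁻³⁰
s = 1.2×10⁻⁶ mol L⁻¹

1.2×10⁻⁶ M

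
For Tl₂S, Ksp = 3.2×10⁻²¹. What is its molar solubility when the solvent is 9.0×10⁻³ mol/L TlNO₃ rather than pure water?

Tl₂S(s) ⇌ 2 Tl⁺(aq) + S²⁻(aq)
Tl⁺ is already present at 9.0×10⁻³ mol/L. If s mol/L of Tl₂S dissolves, [S²⁻] = s while [Tl⁺] ≈ 9.0×10⁻³ mol/L.
Ksp = [Tl⁺]^2[S²⁻] = (9.0×10⁻³)^2s
s = 3.2×10⁻²¹ / (9.0×10⁻³)^2 = 4.0×10⁻¹⁷
s = 4.0×10⁻¹⁷ mol/L

4.0×10⁻¹⁷ M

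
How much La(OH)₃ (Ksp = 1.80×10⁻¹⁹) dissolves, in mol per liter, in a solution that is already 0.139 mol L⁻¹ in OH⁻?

La(OH)₃(s) ⇌ La³⁺(aq) + 3 OH⁻(aq)
The solution already contains OH⁻ at 0.139 mol L⁻¹. Let s be the molar solubility of La(OH)₃.
[OH⁻] ≈ 0.139 mol L⁻¹ (common ion dominates); [La³⁺] = s.
Ksp = [La³⁺][OH⁻]^3 = s(0.139)^3
s = 1.80×10⁻¹⁹ / (0.139)^3 = 6.70×10⁻¹⁷
s = 6.70×10⁻¹⁷ mol L⁻¹

6.70×10⁻¹⁷ M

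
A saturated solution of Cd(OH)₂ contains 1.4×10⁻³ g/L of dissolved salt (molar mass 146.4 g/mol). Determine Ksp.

Ksp = 3.5×10⁻¹⁵

s = (1.4×10⁻³ g L⁻¹)/(146.4 g mol⁻¹) = 9.563×10⁻⁶ M
Cd(OH)₂(s) ⇌ Cd²⁺(aq) + 2 OH⁻(aq)
Let s be the molar solubility. Then [Cd²⁺] = s and [OH⁻] = 2s.
Ksp = [Cd²⁺][OH⁻]^2 = s · (2s)^2 = 4s^3
Ksp = 4 × (9.563×10⁻⁶)^3 = 3.5×10⁻¹⁵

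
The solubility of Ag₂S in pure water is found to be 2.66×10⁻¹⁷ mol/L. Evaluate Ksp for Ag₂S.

Ksp = 7.53×10⁻⁵⁰

Ag₂S(s) ⇌ 2 Ag⁺(aq) + S²⁻(aq)
Let s be the molar solubility. Then [Ag⁺] = 2s and [S²⁻] = s.
Ksp = [Ag⁺]^2[S²⁻] = (2s)^2 · s = 4s^3
Ksp = 4 × (2.66×10⁻¹⁷)^3 = 7.53×10⁻⁵⁰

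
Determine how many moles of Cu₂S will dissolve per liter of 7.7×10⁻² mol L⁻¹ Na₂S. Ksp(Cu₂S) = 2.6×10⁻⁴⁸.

2.9×10⁻²⁴ M

Cu₂S(s) ⇌ 2 Cu⁺(aq) + S²⁻(aq)
With S²⁻ already at 7.7×10⁻² mol L⁻¹ and s small, take [S²⁻] ≈ 7.7×10⁻² mol L⁻¹ and [Cu⁺] = 2s.
Ksp = [Cu⁺]^2[S²⁻] = (2s)^2(7.7×10⁻²)
(2s)^2 = 2.6×10⁻⁴⁸ / (7.7×10⁻²) = 3.4×10⁻⁴⁷
s = 2.9×10⁻²⁴ mol L⁻¹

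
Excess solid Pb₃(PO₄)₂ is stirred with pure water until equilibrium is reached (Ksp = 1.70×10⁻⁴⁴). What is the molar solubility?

6.91×10⁻¹⁰ M

Pb₃(PO₄)₂(s) ⇌ 3 Pb²⁺(aq) + 2 PO₄³⁻(aq)
With molar solubility s: [Pb²⁺] = 3s, [PO₄³⁻] = 2s.
Ksp = [Pb²⁺]^3[PO₄³⁻]^2 = (3s)^3 · (2s)^2 = 108s^5
108s^5 = 1.70×10⁻⁴⁴  ⇒  s^5 = 1.57×10⁻⁴⁶
s = (1.57×10⁻⁴⁶)^(1/5) = 6.91×10⁻¹⁰ mol/L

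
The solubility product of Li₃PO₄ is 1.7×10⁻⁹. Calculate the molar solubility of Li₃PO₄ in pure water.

Li₃PO₄(s) ⇌ 3 Li⁺(aq) + PO₄³⁻(aq)
If s mol/L of Li₃PO₄ dissolves, [Li⁺] = 3s and [PO₄³⁻] = s.
Ksp = [Li⁺]^3[PO₄³⁻] = (3s)^3 · s = 27s^4
27s^4 = 1.7×10⁻⁹  ⇒  s^4 = 6.3×10⁻¹¹
s = (6.3×10⁻¹¹)^(1/4) = 2.8×10⁻³ mol L⁻¹

2.8×10⁻³ M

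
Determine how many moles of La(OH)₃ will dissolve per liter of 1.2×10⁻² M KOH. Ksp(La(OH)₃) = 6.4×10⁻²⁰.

La(OH)₃(s) ⇌ La³⁺(aq) + 3 OH⁻(aq)
With OH⁻ already at 1.2×10⁻² M and s small, take [OH⁻] ≈ 1.2×10⁻² M and [La³⁺] = s.
Ksp = [La³⁺][OH⁻]^3 = s(1.2×10⁻²)^3
s = 6.4×10⁻²⁰ / (1.2×10⁻²)^3 = 3.7×10⁻¹⁴
s = 3.7×10⁻¹⁴ M

3.7×10⁻¹⁴ M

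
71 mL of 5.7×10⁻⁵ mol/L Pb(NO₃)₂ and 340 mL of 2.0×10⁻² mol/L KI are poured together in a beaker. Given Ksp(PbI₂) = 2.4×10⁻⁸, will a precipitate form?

No

After mixing, V = 71 mL + 340 mL = 411 mL.
[Pb²⁺] = (5.7×10⁻⁵)(71)/411 = 9.8×10⁻⁶ mol/L
[I⁻] = (2.0×10⁻²)(340)/411 = 1.7×10⁻² mol/L
Q = [Pb²⁺][I⁻]^2 = 2.7×10⁻⁹
Q = 2.7×10⁻⁹ < Ksp = 2.4×10⁻⁸, so the solution is unsaturated and no precipitate forms.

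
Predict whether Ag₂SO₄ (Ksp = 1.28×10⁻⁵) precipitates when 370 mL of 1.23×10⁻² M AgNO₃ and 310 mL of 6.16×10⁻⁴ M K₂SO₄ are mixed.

No

Total volume after mixing = 370 + 310 = 680 mL.
[Ag⁺] = (1.23×10⁻²)(370)/680 = 6.69×10⁻³ M
[SO₄²⁻] = (6.16×10⁻⁴)(310)/680 = 2.81×10⁻⁴ M
Q = [Ag⁺]^2[SO₄²⁻] = 1.26×10⁻⁸
Since Q (1.26×10⁻⁸) is less than Ksp (1.28×10⁻⁵), no Ag₂SO₄ precipitates.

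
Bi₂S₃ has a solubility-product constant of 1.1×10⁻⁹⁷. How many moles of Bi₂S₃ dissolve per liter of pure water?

1.6×10⁻²⁰ M

Bi₂S₃(s) ⇌ 2 Bi³⁺(aq) + 3 S²⁻(aq)
If s mol/L of Bi₂S₃ dissolves, [Bi³⁺] = 2s and [S²⁻] = 3s.
Ksp = [Bi³⁺]^2[S²⁻]^3 = (2s)^2 · (3s)^3 = 108s^5
108s^5 = 1.1×10⁻⁹⁷  ⇒  s^5 = 1.0×10⁻⁹⁹
s = 1.6×10⁻²⁰ M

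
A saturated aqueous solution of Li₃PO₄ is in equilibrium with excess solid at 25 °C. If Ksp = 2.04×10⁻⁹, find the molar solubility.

2.95×10⁻³ M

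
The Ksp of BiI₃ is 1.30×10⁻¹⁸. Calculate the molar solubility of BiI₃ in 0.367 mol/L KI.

BiI₃(s) ⇌ Bi³⁺(aq) + 3 I⁻(aq)
I⁻ is already present at 0.367 mol/L. If s mol/L of BiI₃ dissolves, [Bi³⁺] = s while [I⁻] ≈ 0.367 mol/L.
Ksp = [Bi³⁺][I⁻]^3 = s(0.367)^3
s = 1.30×10⁻¹⁸ / (0.367)^3 = 2.63×10⁻¹⁷
s = 2.63×10⁻¹⁷ mol/L

2.63×10⁻¹⁷ M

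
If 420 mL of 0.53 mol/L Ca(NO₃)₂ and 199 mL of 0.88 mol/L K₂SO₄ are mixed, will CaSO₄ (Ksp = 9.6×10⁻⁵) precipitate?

Yes

After mixing, V = 420 mL + 199 mL = 619 mL.
[Ca²⁺] = (0.53)(420)/619 = 0.36 mol/L
[SO₄²⁻] = (0.88)(199)/619 = 0.28 mol/L
Q = [Ca²⁺][SO₄²⁻] = 0.10
Since Q (0.10) exceeds Ksp (9.6×10⁻⁵), CaSO₄ will precipitate.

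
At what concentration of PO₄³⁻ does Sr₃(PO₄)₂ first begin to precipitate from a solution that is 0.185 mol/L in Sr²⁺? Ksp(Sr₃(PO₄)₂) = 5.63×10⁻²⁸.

Each salt precipitates once Q = Ksp for that salt.
Sr₃(PO₄)₂(s) ⇌ 3 Sr²⁺(aq) + 2 PO₄³⁻(aq)
Ksp = [Sr²⁺]^3[PO₄³⁻]^2 = [PO₄³⁻]^2(0.185)^3
[PO₄³⁻]^2 = 5.63×10⁻²⁸ / (0.185)^3 = 8.89×10⁻²⁶
[PO₄³⁻] = 2.98×10⁻¹³ mol/L

2.98×10⁻¹³ M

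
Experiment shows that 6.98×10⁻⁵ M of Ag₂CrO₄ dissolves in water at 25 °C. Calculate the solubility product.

Ksp = 1.36×10⁻¹²

Ag₂CrO₄(s) ⇌ 2 Ag⁺(aq) + CrO₄²⁻(aq)
With molar solubility s: [Ag⁺] = 2s, [CrO₄²⁻] = s.
Ksp = [Ag⁺]^2[CrO₄²⁻] = (2s)^2 · s = 4s^3
Ksp = 4 × (6.98×10⁻⁵)^3 = 1.36×10⁻¹²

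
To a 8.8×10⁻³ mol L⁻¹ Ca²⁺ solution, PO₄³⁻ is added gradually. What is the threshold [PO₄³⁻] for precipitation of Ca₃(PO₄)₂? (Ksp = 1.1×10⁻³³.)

Each salt precipitates once Q = Ksp for that salt.
Ca₃(PO₄)₂(s) ⇌ 3 Ca²⁺(aq) + 2 PO₄³⁻(aq)
Ksp = [Ca²⁺]^3[PO₄³⁻]^2 = [PO₄³⁻]^2(8.8×10⁻³)^3
[PO₄³⁻]^2 = 1.1×10⁻³³ / (8.8×10⁻³)^3 = 1.6×10⁻²⁷
[PO₄³⁻] = 4.0×10⁻¹⁴ mol L⁻¹

4.0×10⁻¹⁴ M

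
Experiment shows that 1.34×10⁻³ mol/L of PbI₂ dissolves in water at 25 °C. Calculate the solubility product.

PbI₂(s) ⇌ Pb²⁺(aq) + 2 I⁻(aq)
With molar solubility s: [Pb²⁺] = s, [I⁻] = 2s.
Ksp = [Pb²⁺][I⁻]^2 = s · (2s)^2 = 4s^3
Ksp = 4 × (1.34×10⁻³)^3 = 9.62×10⁻⁹

Ksp = 9.62×10⁻⁹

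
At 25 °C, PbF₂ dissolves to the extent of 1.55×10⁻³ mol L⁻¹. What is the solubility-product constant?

Ksp = 1.49×10⁻⁸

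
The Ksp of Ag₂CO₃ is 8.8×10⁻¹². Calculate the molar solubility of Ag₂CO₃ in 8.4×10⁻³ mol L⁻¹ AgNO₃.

Ag₂CO₃(s) ⇌ 2 Ag⁺(aq) + CO₃²⁻(aq)
The solution already contains Ag⁺ at 8.4×10⁻³ mol L⁻¹. Let s be the molar solubility of Ag₂CO₃.
[Ag⁺] ≈ 8.4×10⁻³ mol L⁻¹ (common ion dominates); [CO₃²⁻] = s.
Ksp = [Ag⁺]^2[CO₃²⁻] = (8.4×10⁻³)^2s
s = 8.8×10⁻¹² / (8.4×10⁻³)^2 = 1.2×10⁻⁷
s = 1.2×10⁻⁷ mol L⁻¹

1.2×10⁻⁷ M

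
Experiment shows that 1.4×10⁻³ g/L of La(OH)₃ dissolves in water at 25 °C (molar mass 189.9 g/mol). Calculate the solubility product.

Molar solubility s = (1.4×10⁻³ g/L) / (189.9 g/mol) = 7.372×10⁻⁶ mol/L
La(OH)₃(s) ⇌ La³⁺(aq) + 3 OH⁻(aq)
Call the molar solubility s, so that [La³⁺] = s and [OH⁻] = 3s.
Ksp = [La³⁺][OH⁻]^3 = s · (3s)^3 = 27s^4
Ksp = 27 × (7.372×10⁻⁶)^4 = 8.0×10⁻²⁰

Ksp = 8.0×10⁻²⁰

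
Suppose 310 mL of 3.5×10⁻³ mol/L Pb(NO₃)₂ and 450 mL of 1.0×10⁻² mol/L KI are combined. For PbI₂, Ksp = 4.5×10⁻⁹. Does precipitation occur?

Yes

After mixing, V = 310 mL + 450 mL = 760 mL.
[Pb²⁺] = (3.5×10⁻³)(310)/760 = 1.4×10⁻³ mol/L
[I⁻] = (1.0×10⁻²)(450)/760 = 5.9×10⁻³ mol/L
Q = [Pb²⁺][I⁻]^2 = 5.0×10⁻⁸
Q = 5.0×10⁻⁸ > Ksp = 4.5×10⁻⁹, so the solution is supersaturated and PbI₂ precipitates.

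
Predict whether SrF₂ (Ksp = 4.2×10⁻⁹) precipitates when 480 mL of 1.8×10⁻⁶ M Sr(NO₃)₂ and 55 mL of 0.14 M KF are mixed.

No

After mixing, V = 480 mL + 55 mL = 535 mL.
[Sr²⁺] = (1.8×10⁻⁶)(480)/535 = 1.6×10⁻⁶ M
[F⁻] = (0.14)(55)/535 = 1.4×10⁻² M
Q = [Sr²⁺][F⁻]^2 = 3.3×10⁻¹⁰
Q = 3.3×10⁻¹⁰ < Ksp = 4.2×10⁻⁹, so the solution is unsaturated and no precipitate forms.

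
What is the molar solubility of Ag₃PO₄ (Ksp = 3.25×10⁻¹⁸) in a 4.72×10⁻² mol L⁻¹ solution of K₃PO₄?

1.37×10⁻⁶ M

Ag₃PO₄(s) ⇌ 3 Ag⁺(aq) + PO₄³⁻(aq)
PO₄³⁻ is already present at 4.72×10⁻² mol L⁻¹. If s mol/L of Ag₃PO₄ dissolves, [Ag⁺] = 3s while [PO₄³⁻] ≈ 4.72×10⁻² mol L⁻¹.
Ksp = [Ag⁺]^3[PO₄³⁻] = (3s)^3(4.72×10⁻²)
(3s)^3 = 3.25×10⁻¹⁸ / (4.72×10⁻²) = 6.89×10⁻¹⁷
s = 1.37×10⁻⁶ mol L⁻¹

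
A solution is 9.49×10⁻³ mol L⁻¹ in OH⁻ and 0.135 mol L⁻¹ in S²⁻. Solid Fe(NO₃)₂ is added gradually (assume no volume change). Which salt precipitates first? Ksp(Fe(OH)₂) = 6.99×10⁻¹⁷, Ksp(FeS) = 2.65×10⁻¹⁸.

FeS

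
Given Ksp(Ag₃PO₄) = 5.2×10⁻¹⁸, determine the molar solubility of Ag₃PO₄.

Ag₃PO₄(s) ⇌ 3 Ag⁺(aq) + PO₄³⁻(aq)
For each mole of Ag₃PO₄ that dissolves per liter, [Ag⁺] = 3s and [PO₄³⁻] = s; let s denote this solubility.
Ksp = [Ag⁺]^3[PO₄³⁻] = (3s)^3 · s = 27s^4
27s^4 = 5.2×10⁻¹⁸  ⇒  s^4 = 1.9×10⁻¹⁹
Taking the 4th root, s = 2.1×10⁻⁵ mol L⁻¹.

2.1×10⁻⁵ M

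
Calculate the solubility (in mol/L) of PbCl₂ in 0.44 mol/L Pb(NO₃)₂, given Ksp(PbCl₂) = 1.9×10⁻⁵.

3.3×10⁻³ M

PbCl₂(s) ⇌ Pb²⁺(aq) + 2 Cl⁻(aq)
With Pb²⁺ already at 0.44 mol/L and s small, take [Pb²⁺] ≈ 0.44 mol/L and [Cl⁻] = 2s.
Ksp = [Pb²⁺][Cl⁻]^2 = (0.44)(2s)^2
(2s)^2 = 1.9×10⁻⁵ / (0.44) = 4.3×10⁻⁵
s = 3.3×10⁻³ mol/L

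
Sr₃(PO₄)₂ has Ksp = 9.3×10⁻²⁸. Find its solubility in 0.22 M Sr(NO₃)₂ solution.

Sr₃(PO₄)₂(s) ⇌ 3 Sr²⁺(aq) + 2 PO₄³⁻(aq)
The solution already contains Sr²⁺ at 0.22 M. Let s be the molar solubility of Sr₃(PO₄)₂.
[Sr²⁺] ≈ 0.22 M (common ion dominates); [PO₄³⁻] = 2s.
Ksp = [Sr²⁺]^3[PO₄³⁻]^2 = (0.22)^3(2s)^2
(2s)^2 = 9.3×10⁻²⁸ / (0.22)^3 = 8.7×10⁻²⁶
s = 1.5×10⁻¹³ M

1.5×10⁻¹³ M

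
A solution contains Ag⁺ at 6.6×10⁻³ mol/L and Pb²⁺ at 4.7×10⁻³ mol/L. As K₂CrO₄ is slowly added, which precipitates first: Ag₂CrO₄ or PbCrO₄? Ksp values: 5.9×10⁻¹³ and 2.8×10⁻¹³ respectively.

Precipitation of each salt begins when its ion product equals Ksp.
For Ag₂CrO₄: [CrO₄²⁻] = (Ksp/[Ag⁺]^2) = 1.4×10⁻⁸ mol/L
For PbCrO₄: [CrO₄²⁻] = (Ksp/[Pb²⁺]) = 6.0×10⁻¹¹ mol/L
The smaller threshold [CrO₄²⁻] is reached first, so PbCrO₄ precipitates first.

PbCrO₄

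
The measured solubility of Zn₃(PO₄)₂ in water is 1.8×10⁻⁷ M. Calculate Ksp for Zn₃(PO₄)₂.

Zn₃(PO₄)₂(s) ⇌ 3 Zn²⁺(aq) + 2 PO₄³⁻(aq)
Call the molar solubility s, so that [Zn²⁺] = 3s and [PO₄³⁻] = 2s.
Ksp = [Zn²⁺]^3[PO₄³⁻]^2 = (3s)^3 · (2s)^2 = 108s^5
Ksp = 108 × (1.8×10⁻⁷)^5 = 2.0×10⁻³²

Ksp = 2.0×10⁻³²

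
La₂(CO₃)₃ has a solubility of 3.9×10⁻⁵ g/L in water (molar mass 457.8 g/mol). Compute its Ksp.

Molar solubility s = (3.9×10⁻⁵ g/L) / (457.8 g/mol) = 8.519×10⁻⁸ mol/L
La₂(CO₃)₃(s) ⇌ 2 La³⁺(aq) + 3 CO₃²⁻(aq)
Call the molar solubility s, so that [La³⁺] = 2s and [CO₃²⁻] = 3s.
Ksp = [La³⁺]^2[CO₃²⁻]^3 = (2s)^2 · (3s)^3 = 108s^5
Ksp = 108 × (8.519×10⁻⁸)^5 = 4.8×10⁻³⁴

Ksp = 4.8×10⁻³⁴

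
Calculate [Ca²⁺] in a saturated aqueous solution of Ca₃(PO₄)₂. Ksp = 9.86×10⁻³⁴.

2.95×10⁻⁷ M

Ca₃(PO₄)₂(s) ⇌ 3 Ca²⁺(aq) + 2 PO₄³⁻(aq)
With molar solubility s: [Ca²⁺] = 3s, [PO₄³⁻] = 2s.
Ksp = [Ca²⁺]^3[PO₄³⁻]^2 = (3s)^3 · (2s)^2 = 108s^5 = 9.86×10⁻³⁴
s = 9.82×10⁻⁸ mol/L
[Ca²⁺] = 3s = 2.95×10⁻⁷ mol/L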